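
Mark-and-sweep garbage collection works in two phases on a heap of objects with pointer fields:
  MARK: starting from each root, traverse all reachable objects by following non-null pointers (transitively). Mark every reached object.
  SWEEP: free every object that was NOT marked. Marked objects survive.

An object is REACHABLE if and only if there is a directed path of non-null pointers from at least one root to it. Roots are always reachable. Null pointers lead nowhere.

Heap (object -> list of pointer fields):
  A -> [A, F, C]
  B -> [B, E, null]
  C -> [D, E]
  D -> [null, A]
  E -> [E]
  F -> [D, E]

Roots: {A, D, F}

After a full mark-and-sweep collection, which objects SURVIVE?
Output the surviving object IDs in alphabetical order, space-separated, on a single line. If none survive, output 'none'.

Answer: A C D E F

Derivation:
Roots: A D F
Mark A: refs=A F C, marked=A
Mark D: refs=null A, marked=A D
Mark F: refs=D E, marked=A D F
Mark C: refs=D E, marked=A C D F
Mark E: refs=E, marked=A C D E F
Unmarked (collected): B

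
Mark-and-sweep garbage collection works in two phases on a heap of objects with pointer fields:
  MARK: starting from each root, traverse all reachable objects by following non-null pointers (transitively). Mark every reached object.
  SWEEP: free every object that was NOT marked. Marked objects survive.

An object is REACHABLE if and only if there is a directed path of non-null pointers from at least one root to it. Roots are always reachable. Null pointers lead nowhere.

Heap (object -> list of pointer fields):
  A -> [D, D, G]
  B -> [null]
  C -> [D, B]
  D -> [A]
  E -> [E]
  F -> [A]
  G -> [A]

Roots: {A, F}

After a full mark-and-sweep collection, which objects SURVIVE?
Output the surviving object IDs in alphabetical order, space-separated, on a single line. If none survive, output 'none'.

Answer: A D F G

Derivation:
Roots: A F
Mark A: refs=D D G, marked=A
Mark F: refs=A, marked=A F
Mark D: refs=A, marked=A D F
Mark G: refs=A, marked=A D F G
Unmarked (collected): B C E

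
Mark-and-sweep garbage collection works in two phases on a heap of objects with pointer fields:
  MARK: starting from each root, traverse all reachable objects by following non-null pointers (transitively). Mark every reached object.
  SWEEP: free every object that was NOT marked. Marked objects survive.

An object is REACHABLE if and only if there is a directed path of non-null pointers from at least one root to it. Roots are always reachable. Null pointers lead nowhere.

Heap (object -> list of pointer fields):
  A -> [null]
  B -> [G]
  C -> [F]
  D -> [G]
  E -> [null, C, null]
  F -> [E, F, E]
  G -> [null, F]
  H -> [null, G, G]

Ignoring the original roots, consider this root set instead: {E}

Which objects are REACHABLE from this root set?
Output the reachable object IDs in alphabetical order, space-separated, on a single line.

Roots: E
Mark E: refs=null C null, marked=E
Mark C: refs=F, marked=C E
Mark F: refs=E F E, marked=C E F
Unmarked (collected): A B D G H

Answer: C E F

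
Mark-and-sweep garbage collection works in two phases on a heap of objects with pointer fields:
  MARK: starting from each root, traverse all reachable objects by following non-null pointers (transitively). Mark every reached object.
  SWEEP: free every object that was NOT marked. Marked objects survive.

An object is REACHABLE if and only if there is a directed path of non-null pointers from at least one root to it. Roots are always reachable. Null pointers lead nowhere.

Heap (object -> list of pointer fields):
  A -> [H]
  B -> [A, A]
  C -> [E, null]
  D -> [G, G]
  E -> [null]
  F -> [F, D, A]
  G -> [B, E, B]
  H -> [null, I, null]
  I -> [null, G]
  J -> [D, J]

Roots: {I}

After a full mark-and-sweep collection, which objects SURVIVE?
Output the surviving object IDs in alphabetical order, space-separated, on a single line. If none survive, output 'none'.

Roots: I
Mark I: refs=null G, marked=I
Mark G: refs=B E B, marked=G I
Mark B: refs=A A, marked=B G I
Mark E: refs=null, marked=B E G I
Mark A: refs=H, marked=A B E G I
Mark H: refs=null I null, marked=A B E G H I
Unmarked (collected): C D F J

Answer: A B E G H I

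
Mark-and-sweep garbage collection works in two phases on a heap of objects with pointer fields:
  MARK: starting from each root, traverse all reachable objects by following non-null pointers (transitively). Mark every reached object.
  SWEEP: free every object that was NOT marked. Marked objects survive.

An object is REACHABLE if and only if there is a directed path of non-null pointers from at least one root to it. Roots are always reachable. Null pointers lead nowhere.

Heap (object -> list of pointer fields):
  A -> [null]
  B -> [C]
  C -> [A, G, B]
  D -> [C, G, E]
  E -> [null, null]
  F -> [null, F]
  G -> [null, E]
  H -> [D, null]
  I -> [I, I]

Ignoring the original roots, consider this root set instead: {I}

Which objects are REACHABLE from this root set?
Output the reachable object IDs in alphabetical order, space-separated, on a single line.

Roots: I
Mark I: refs=I I, marked=I
Unmarked (collected): A B C D E F G H

Answer: I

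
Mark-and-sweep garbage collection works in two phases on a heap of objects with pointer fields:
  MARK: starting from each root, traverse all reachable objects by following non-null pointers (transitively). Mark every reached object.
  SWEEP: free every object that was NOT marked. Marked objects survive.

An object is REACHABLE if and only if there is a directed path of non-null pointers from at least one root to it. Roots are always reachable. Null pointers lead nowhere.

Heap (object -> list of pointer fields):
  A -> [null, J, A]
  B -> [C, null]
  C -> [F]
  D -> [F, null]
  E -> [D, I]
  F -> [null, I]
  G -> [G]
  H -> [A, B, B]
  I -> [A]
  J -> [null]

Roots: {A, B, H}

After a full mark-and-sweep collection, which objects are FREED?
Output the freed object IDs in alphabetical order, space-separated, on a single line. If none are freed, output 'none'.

Answer: D E G

Derivation:
Roots: A B H
Mark A: refs=null J A, marked=A
Mark B: refs=C null, marked=A B
Mark H: refs=A B B, marked=A B H
Mark J: refs=null, marked=A B H J
Mark C: refs=F, marked=A B C H J
Mark F: refs=null I, marked=A B C F H J
Mark I: refs=A, marked=A B C F H I J
Unmarked (collected): D E G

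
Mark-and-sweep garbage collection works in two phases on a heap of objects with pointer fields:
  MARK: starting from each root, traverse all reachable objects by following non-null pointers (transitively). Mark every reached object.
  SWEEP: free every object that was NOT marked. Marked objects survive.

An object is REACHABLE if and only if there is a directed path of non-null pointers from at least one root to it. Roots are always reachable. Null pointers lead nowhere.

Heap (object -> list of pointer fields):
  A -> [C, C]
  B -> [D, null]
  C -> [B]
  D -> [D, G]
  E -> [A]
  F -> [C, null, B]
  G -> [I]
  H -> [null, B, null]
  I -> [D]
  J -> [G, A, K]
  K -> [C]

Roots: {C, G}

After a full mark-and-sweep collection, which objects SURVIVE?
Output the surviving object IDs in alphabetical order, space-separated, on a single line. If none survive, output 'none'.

Answer: B C D G I

Derivation:
Roots: C G
Mark C: refs=B, marked=C
Mark G: refs=I, marked=C G
Mark B: refs=D null, marked=B C G
Mark I: refs=D, marked=B C G I
Mark D: refs=D G, marked=B C D G I
Unmarked (collected): A E F H J K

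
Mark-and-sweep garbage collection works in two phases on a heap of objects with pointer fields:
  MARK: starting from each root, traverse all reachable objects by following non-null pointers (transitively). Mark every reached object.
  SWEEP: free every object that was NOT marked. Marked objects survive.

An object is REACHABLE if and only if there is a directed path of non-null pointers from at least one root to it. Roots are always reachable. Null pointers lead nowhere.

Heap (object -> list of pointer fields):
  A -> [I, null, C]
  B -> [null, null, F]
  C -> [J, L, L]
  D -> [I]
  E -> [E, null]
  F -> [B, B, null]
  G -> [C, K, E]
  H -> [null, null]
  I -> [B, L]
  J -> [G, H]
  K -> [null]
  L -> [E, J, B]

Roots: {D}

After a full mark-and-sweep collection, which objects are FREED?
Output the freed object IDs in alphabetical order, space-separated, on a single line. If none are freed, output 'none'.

Answer: A

Derivation:
Roots: D
Mark D: refs=I, marked=D
Mark I: refs=B L, marked=D I
Mark B: refs=null null F, marked=B D I
Mark L: refs=E J B, marked=B D I L
Mark F: refs=B B null, marked=B D F I L
Mark E: refs=E null, marked=B D E F I L
Mark J: refs=G H, marked=B D E F I J L
Mark G: refs=C K E, marked=B D E F G I J L
Mark H: refs=null null, marked=B D E F G H I J L
Mark C: refs=J L L, marked=B C D E F G H I J L
Mark K: refs=null, marked=B C D E F G H I J K L
Unmarked (collected): A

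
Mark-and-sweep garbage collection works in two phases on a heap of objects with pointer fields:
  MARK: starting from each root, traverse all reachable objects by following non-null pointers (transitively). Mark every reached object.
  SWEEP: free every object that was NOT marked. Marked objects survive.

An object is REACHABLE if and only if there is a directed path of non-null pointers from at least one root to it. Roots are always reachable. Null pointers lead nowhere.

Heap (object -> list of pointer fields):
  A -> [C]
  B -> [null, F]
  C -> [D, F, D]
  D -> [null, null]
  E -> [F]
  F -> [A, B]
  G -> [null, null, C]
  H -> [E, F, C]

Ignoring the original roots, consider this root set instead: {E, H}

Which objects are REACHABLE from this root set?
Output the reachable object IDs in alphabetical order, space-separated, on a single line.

Answer: A B C D E F H

Derivation:
Roots: E H
Mark E: refs=F, marked=E
Mark H: refs=E F C, marked=E H
Mark F: refs=A B, marked=E F H
Mark C: refs=D F D, marked=C E F H
Mark A: refs=C, marked=A C E F H
Mark B: refs=null F, marked=A B C E F H
Mark D: refs=null null, marked=A B C D E F H
Unmarked (collected): G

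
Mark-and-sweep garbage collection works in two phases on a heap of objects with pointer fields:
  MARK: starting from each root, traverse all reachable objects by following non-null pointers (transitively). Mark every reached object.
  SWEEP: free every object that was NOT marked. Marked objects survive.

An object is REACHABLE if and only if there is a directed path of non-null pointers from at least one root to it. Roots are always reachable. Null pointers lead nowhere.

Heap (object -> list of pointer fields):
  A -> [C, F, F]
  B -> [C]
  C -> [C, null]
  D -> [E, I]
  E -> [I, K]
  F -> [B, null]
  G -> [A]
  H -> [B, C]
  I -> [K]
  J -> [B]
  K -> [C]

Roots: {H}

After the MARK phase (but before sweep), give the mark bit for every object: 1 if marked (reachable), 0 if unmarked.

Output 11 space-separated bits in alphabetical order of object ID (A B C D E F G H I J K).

Answer: 0 1 1 0 0 0 0 1 0 0 0

Derivation:
Roots: H
Mark H: refs=B C, marked=H
Mark B: refs=C, marked=B H
Mark C: refs=C null, marked=B C H
Unmarked (collected): A D E F G I J K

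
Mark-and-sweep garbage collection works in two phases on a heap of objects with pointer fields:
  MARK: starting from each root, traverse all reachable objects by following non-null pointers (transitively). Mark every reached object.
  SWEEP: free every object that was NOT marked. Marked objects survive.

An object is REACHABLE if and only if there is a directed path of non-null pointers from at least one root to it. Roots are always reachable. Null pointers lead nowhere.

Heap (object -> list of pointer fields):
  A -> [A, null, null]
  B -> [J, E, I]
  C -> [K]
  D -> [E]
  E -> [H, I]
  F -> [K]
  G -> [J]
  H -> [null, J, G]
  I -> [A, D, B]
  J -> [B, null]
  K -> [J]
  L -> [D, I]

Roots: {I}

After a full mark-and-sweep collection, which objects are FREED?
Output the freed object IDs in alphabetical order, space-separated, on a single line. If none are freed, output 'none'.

Roots: I
Mark I: refs=A D B, marked=I
Mark A: refs=A null null, marked=A I
Mark D: refs=E, marked=A D I
Mark B: refs=J E I, marked=A B D I
Mark E: refs=H I, marked=A B D E I
Mark J: refs=B null, marked=A B D E I J
Mark H: refs=null J G, marked=A B D E H I J
Mark G: refs=J, marked=A B D E G H I J
Unmarked (collected): C F K L

Answer: C F K L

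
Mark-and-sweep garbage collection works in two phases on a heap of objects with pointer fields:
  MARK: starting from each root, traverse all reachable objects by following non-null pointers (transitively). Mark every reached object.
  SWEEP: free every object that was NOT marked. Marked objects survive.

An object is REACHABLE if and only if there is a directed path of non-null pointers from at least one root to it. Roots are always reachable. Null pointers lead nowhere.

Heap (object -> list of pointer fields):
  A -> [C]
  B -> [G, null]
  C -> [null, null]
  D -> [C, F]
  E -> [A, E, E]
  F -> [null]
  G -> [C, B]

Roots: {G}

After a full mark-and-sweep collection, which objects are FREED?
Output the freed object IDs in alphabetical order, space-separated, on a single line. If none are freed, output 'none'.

Roots: G
Mark G: refs=C B, marked=G
Mark C: refs=null null, marked=C G
Mark B: refs=G null, marked=B C G
Unmarked (collected): A D E F

Answer: A D E F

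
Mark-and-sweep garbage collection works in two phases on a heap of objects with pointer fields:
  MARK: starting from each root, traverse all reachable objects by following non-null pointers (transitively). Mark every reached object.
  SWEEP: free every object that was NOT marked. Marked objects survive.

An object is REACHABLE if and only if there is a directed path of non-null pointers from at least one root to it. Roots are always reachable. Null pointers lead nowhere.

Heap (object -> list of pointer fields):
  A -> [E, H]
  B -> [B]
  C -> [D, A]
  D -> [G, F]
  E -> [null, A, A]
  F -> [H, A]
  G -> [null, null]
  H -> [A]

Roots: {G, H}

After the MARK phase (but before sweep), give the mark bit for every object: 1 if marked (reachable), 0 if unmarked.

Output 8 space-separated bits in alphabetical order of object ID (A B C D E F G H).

Roots: G H
Mark G: refs=null null, marked=G
Mark H: refs=A, marked=G H
Mark A: refs=E H, marked=A G H
Mark E: refs=null A A, marked=A E G H
Unmarked (collected): B C D F

Answer: 1 0 0 0 1 0 1 1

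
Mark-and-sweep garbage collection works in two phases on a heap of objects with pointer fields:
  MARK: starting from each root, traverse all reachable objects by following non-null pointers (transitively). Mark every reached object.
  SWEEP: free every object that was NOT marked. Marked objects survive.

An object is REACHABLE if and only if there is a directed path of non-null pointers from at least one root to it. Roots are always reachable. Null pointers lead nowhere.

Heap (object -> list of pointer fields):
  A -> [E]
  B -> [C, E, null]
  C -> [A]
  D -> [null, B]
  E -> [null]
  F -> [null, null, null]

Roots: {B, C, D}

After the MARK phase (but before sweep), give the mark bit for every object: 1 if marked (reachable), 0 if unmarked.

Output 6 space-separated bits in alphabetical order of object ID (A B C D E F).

Answer: 1 1 1 1 1 0

Derivation:
Roots: B C D
Mark B: refs=C E null, marked=B
Mark C: refs=A, marked=B C
Mark D: refs=null B, marked=B C D
Mark E: refs=null, marked=B C D E
Mark A: refs=E, marked=A B C D E
Unmarked (collected): F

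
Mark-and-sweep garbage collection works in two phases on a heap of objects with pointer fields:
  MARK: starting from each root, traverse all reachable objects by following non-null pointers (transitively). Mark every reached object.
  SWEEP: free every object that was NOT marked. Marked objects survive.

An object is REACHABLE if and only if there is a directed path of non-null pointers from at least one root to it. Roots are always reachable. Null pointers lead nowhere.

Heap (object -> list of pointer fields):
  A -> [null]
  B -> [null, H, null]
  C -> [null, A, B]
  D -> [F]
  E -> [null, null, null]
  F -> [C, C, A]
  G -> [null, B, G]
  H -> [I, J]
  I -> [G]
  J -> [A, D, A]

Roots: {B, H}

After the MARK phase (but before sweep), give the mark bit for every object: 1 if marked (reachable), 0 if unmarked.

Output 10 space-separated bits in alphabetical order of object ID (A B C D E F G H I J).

Roots: B H
Mark B: refs=null H null, marked=B
Mark H: refs=I J, marked=B H
Mark I: refs=G, marked=B H I
Mark J: refs=A D A, marked=B H I J
Mark G: refs=null B G, marked=B G H I J
Mark A: refs=null, marked=A B G H I J
Mark D: refs=F, marked=A B D G H I J
Mark F: refs=C C A, marked=A B D F G H I J
Mark C: refs=null A B, marked=A B C D F G H I J
Unmarked (collected): E

Answer: 1 1 1 1 0 1 1 1 1 1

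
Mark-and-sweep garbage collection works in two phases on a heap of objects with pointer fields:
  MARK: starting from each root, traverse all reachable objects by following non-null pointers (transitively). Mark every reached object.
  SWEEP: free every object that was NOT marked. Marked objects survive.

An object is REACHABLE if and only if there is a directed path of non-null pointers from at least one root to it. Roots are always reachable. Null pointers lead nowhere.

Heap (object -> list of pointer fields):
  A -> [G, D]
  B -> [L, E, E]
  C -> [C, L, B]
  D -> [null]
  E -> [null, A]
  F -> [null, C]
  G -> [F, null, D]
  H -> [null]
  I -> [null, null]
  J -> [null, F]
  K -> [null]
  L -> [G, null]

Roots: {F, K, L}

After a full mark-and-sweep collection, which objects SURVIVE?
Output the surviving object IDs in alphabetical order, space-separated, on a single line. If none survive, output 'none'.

Roots: F K L
Mark F: refs=null C, marked=F
Mark K: refs=null, marked=F K
Mark L: refs=G null, marked=F K L
Mark C: refs=C L B, marked=C F K L
Mark G: refs=F null D, marked=C F G K L
Mark B: refs=L E E, marked=B C F G K L
Mark D: refs=null, marked=B C D F G K L
Mark E: refs=null A, marked=B C D E F G K L
Mark A: refs=G D, marked=A B C D E F G K L
Unmarked (collected): H I J

Answer: A B C D E F G K L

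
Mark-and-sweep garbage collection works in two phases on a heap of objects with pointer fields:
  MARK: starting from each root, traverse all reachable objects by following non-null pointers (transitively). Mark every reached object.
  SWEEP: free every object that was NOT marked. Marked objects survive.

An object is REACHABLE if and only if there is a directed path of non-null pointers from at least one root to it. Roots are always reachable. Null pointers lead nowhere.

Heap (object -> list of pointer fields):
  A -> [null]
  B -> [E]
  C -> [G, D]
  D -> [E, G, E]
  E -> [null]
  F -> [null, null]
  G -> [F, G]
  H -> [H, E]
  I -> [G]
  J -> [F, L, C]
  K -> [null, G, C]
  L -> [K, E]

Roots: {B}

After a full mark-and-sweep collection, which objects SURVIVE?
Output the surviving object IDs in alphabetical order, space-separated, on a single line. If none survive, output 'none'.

Roots: B
Mark B: refs=E, marked=B
Mark E: refs=null, marked=B E
Unmarked (collected): A C D F G H I J K L

Answer: B E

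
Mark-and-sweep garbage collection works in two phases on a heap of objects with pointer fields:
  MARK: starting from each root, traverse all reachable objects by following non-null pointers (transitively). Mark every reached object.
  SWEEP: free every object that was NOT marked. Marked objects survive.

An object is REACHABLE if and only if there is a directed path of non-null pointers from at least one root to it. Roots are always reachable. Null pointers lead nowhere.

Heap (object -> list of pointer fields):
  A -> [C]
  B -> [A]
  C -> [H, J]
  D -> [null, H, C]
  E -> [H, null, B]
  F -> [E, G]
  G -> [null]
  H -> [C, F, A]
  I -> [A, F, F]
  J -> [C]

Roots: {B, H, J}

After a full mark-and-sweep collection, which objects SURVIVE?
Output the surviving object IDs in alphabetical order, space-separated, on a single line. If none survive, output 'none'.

Answer: A B C E F G H J

Derivation:
Roots: B H J
Mark B: refs=A, marked=B
Mark H: refs=C F A, marked=B H
Mark J: refs=C, marked=B H J
Mark A: refs=C, marked=A B H J
Mark C: refs=H J, marked=A B C H J
Mark F: refs=E G, marked=A B C F H J
Mark E: refs=H null B, marked=A B C E F H J
Mark G: refs=null, marked=A B C E F G H J
Unmarked (collected): D I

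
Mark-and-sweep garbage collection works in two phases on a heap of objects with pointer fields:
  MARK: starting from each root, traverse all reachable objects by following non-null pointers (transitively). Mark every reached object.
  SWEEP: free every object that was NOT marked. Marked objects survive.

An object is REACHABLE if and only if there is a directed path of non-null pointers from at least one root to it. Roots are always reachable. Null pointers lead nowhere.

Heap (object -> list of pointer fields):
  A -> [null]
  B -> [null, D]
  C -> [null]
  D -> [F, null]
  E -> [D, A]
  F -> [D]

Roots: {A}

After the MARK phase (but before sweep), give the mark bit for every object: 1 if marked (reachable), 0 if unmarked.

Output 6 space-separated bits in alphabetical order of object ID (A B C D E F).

Roots: A
Mark A: refs=null, marked=A
Unmarked (collected): B C D E F

Answer: 1 0 0 0 0 0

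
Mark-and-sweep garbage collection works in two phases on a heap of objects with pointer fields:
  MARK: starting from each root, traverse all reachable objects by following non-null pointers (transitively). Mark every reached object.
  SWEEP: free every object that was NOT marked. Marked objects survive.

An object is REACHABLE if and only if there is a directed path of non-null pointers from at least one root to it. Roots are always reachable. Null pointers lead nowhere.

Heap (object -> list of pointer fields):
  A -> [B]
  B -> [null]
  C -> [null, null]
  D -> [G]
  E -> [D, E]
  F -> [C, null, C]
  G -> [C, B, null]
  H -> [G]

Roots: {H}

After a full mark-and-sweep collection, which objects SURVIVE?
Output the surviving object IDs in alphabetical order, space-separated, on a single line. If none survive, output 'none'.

Roots: H
Mark H: refs=G, marked=H
Mark G: refs=C B null, marked=G H
Mark C: refs=null null, marked=C G H
Mark B: refs=null, marked=B C G H
Unmarked (collected): A D E F

Answer: B C G H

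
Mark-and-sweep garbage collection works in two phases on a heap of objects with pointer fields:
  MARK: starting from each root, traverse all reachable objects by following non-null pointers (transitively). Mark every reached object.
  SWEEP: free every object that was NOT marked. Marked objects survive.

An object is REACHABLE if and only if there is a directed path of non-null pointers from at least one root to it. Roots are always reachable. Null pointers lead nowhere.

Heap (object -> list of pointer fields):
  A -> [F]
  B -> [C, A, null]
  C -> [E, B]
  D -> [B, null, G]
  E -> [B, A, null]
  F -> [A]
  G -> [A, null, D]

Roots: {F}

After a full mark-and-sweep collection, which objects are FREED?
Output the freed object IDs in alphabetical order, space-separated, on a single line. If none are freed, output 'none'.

Roots: F
Mark F: refs=A, marked=F
Mark A: refs=F, marked=A F
Unmarked (collected): B C D E G

Answer: B C D E G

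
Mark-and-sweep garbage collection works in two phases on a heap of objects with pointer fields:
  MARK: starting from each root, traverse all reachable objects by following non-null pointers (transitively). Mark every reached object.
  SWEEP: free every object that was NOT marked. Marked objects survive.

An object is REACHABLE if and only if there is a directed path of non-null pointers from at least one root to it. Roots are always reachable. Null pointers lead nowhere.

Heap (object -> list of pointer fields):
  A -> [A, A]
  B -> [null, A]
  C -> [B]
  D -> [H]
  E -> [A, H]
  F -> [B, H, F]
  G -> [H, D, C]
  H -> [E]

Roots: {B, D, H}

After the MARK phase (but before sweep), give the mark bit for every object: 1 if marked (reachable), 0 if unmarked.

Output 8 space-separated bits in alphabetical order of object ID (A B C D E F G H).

Roots: B D H
Mark B: refs=null A, marked=B
Mark D: refs=H, marked=B D
Mark H: refs=E, marked=B D H
Mark A: refs=A A, marked=A B D H
Mark E: refs=A H, marked=A B D E H
Unmarked (collected): C F G

Answer: 1 1 0 1 1 0 0 1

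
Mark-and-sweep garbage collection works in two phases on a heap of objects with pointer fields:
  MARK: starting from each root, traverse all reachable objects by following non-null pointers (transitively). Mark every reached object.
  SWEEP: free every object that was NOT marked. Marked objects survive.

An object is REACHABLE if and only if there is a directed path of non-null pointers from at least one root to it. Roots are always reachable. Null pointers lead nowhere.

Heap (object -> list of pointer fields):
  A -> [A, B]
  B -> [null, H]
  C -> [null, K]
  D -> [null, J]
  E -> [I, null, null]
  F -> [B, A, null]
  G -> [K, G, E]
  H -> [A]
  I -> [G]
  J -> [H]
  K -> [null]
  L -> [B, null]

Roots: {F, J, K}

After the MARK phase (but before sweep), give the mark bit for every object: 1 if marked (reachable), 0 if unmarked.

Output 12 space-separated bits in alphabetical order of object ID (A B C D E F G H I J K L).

Answer: 1 1 0 0 0 1 0 1 0 1 1 0

Derivation:
Roots: F J K
Mark F: refs=B A null, marked=F
Mark J: refs=H, marked=F J
Mark K: refs=null, marked=F J K
Mark B: refs=null H, marked=B F J K
Mark A: refs=A B, marked=A B F J K
Mark H: refs=A, marked=A B F H J K
Unmarked (collected): C D E G I L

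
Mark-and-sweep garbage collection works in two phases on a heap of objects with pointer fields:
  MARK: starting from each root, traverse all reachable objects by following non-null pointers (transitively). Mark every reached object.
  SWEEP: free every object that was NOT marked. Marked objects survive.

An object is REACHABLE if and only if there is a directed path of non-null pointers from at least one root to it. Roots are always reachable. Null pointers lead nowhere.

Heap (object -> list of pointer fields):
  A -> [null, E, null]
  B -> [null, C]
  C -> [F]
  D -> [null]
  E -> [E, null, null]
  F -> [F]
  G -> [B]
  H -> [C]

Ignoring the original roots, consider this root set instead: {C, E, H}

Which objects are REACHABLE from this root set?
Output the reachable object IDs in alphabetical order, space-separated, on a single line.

Roots: C E H
Mark C: refs=F, marked=C
Mark E: refs=E null null, marked=C E
Mark H: refs=C, marked=C E H
Mark F: refs=F, marked=C E F H
Unmarked (collected): A B D G

Answer: C E F H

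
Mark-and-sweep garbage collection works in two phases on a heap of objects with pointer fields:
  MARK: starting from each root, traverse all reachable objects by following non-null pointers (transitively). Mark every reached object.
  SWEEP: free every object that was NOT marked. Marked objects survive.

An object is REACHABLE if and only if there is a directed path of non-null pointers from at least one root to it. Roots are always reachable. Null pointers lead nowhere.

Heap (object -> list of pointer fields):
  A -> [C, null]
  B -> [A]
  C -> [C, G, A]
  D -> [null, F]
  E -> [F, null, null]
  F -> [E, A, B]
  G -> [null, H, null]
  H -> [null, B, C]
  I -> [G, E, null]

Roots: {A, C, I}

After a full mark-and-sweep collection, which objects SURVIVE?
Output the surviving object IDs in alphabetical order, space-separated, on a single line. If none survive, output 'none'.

Answer: A B C E F G H I

Derivation:
Roots: A C I
Mark A: refs=C null, marked=A
Mark C: refs=C G A, marked=A C
Mark I: refs=G E null, marked=A C I
Mark G: refs=null H null, marked=A C G I
Mark E: refs=F null null, marked=A C E G I
Mark H: refs=null B C, marked=A C E G H I
Mark F: refs=E A B, marked=A C E F G H I
Mark B: refs=A, marked=A B C E F G H I
Unmarked (collected): D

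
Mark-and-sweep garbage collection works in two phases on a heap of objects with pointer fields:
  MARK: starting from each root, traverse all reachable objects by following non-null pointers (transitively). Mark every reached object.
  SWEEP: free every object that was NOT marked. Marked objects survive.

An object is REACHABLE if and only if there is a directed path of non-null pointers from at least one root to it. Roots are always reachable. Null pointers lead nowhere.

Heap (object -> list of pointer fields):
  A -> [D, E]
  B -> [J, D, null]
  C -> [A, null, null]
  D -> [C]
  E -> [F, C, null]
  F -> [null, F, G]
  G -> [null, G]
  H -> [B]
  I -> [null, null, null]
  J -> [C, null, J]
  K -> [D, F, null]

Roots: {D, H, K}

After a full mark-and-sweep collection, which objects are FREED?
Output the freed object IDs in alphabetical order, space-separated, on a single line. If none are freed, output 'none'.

Roots: D H K
Mark D: refs=C, marked=D
Mark H: refs=B, marked=D H
Mark K: refs=D F null, marked=D H K
Mark C: refs=A null null, marked=C D H K
Mark B: refs=J D null, marked=B C D H K
Mark F: refs=null F G, marked=B C D F H K
Mark A: refs=D E, marked=A B C D F H K
Mark J: refs=C null J, marked=A B C D F H J K
Mark G: refs=null G, marked=A B C D F G H J K
Mark E: refs=F C null, marked=A B C D E F G H J K
Unmarked (collected): I

Answer: I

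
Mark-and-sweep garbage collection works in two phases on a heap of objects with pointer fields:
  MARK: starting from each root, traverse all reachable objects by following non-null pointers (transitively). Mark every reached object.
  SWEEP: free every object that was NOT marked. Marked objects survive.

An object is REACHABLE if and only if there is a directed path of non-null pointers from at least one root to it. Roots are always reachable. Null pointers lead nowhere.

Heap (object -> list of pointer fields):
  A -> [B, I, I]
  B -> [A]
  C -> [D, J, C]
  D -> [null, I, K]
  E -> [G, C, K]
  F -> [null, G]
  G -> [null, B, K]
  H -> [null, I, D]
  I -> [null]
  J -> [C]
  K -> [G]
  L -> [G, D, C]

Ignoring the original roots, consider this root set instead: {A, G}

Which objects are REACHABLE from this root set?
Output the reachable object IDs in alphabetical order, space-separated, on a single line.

Roots: A G
Mark A: refs=B I I, marked=A
Mark G: refs=null B K, marked=A G
Mark B: refs=A, marked=A B G
Mark I: refs=null, marked=A B G I
Mark K: refs=G, marked=A B G I K
Unmarked (collected): C D E F H J L

Answer: A B G I K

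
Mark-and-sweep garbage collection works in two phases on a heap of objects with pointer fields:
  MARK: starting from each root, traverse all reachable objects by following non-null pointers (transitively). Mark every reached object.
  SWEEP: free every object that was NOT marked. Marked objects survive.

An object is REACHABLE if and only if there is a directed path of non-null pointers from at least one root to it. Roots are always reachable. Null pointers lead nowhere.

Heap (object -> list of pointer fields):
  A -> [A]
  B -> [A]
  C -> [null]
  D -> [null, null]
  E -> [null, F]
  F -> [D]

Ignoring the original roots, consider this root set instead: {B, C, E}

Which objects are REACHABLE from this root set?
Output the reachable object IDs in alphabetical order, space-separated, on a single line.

Answer: A B C D E F

Derivation:
Roots: B C E
Mark B: refs=A, marked=B
Mark C: refs=null, marked=B C
Mark E: refs=null F, marked=B C E
Mark A: refs=A, marked=A B C E
Mark F: refs=D, marked=A B C E F
Mark D: refs=null null, marked=A B C D E F
Unmarked (collected): (none)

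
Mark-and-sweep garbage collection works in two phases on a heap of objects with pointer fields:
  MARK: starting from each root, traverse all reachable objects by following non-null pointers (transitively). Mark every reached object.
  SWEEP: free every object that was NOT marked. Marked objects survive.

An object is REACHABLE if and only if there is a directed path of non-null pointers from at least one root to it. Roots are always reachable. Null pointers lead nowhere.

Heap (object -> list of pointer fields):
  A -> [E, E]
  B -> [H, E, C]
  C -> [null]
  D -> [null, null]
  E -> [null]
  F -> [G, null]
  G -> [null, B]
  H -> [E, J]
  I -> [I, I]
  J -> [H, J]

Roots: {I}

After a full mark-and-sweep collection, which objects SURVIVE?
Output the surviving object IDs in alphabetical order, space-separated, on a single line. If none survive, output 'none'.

Answer: I

Derivation:
Roots: I
Mark I: refs=I I, marked=I
Unmarked (collected): A B C D E F G H J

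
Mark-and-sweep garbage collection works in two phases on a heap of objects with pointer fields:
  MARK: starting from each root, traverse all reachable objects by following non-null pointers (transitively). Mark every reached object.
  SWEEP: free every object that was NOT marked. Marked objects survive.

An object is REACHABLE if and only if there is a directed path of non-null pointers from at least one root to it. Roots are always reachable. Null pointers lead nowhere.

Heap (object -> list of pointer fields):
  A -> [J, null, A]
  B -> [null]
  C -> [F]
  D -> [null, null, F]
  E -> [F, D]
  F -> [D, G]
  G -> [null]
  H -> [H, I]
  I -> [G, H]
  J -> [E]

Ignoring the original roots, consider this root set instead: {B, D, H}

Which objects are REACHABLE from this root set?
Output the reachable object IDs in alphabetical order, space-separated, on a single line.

Roots: B D H
Mark B: refs=null, marked=B
Mark D: refs=null null F, marked=B D
Mark H: refs=H I, marked=B D H
Mark F: refs=D G, marked=B D F H
Mark I: refs=G H, marked=B D F H I
Mark G: refs=null, marked=B D F G H I
Unmarked (collected): A C E J

Answer: B D F G H I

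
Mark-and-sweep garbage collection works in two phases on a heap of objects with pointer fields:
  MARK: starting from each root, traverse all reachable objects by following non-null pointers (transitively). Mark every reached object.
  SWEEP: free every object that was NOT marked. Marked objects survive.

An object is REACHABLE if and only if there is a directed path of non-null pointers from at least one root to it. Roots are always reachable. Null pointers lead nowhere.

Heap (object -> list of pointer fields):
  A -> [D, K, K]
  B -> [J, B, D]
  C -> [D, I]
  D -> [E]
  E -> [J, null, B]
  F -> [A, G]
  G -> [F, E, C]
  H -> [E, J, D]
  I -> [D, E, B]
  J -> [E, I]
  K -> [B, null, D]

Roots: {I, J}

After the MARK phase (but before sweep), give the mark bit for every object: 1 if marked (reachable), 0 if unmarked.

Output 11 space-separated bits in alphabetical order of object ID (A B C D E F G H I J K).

Answer: 0 1 0 1 1 0 0 0 1 1 0

Derivation:
Roots: I J
Mark I: refs=D E B, marked=I
Mark J: refs=E I, marked=I J
Mark D: refs=E, marked=D I J
Mark E: refs=J null B, marked=D E I J
Mark B: refs=J B D, marked=B D E I J
Unmarked (collected): A C F G H K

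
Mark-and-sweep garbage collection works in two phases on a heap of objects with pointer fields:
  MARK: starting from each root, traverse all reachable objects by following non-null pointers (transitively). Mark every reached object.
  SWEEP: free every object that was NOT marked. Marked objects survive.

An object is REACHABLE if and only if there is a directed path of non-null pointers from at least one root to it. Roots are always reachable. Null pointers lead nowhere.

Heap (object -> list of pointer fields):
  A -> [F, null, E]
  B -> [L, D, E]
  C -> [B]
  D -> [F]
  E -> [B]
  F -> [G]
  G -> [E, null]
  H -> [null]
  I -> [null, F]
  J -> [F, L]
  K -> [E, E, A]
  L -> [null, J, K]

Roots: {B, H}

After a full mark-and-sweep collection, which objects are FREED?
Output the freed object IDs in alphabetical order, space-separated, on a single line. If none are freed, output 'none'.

Roots: B H
Mark B: refs=L D E, marked=B
Mark H: refs=null, marked=B H
Mark L: refs=null J K, marked=B H L
Mark D: refs=F, marked=B D H L
Mark E: refs=B, marked=B D E H L
Mark J: refs=F L, marked=B D E H J L
Mark K: refs=E E A, marked=B D E H J K L
Mark F: refs=G, marked=B D E F H J K L
Mark A: refs=F null E, marked=A B D E F H J K L
Mark G: refs=E null, marked=A B D E F G H J K L
Unmarked (collected): C I

Answer: C I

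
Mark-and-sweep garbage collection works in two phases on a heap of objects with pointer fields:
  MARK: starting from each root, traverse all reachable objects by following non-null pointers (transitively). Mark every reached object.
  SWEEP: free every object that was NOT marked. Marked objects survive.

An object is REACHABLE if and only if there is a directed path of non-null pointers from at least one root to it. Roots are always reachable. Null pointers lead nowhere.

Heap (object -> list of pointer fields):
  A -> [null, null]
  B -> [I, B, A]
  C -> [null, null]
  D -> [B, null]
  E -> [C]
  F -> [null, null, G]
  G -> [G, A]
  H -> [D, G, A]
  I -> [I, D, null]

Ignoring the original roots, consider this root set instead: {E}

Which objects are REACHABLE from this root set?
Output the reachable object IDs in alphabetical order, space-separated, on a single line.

Answer: C E

Derivation:
Roots: E
Mark E: refs=C, marked=E
Mark C: refs=null null, marked=C E
Unmarked (collected): A B D F G H I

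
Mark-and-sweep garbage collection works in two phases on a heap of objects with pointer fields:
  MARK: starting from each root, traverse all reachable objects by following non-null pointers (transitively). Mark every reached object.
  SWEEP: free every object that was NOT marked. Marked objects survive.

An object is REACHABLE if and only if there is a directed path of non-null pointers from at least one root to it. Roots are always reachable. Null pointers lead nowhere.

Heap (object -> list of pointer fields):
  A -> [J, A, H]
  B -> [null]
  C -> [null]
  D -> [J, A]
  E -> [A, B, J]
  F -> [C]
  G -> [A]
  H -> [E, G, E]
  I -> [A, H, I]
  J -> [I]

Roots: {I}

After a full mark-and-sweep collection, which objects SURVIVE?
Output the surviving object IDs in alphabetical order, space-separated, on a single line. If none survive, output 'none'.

Answer: A B E G H I J

Derivation:
Roots: I
Mark I: refs=A H I, marked=I
Mark A: refs=J A H, marked=A I
Mark H: refs=E G E, marked=A H I
Mark J: refs=I, marked=A H I J
Mark E: refs=A B J, marked=A E H I J
Mark G: refs=A, marked=A E G H I J
Mark B: refs=null, marked=A B E G H I J
Unmarked (collected): C D F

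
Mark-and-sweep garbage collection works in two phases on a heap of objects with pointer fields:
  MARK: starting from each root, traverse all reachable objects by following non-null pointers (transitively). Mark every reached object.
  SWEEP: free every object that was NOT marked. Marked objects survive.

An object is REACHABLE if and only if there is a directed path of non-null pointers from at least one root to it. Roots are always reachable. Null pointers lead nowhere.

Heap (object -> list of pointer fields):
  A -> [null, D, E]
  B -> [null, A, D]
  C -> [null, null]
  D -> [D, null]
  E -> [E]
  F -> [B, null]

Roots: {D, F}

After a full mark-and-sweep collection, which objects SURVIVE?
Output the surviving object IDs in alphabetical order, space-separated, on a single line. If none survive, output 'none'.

Roots: D F
Mark D: refs=D null, marked=D
Mark F: refs=B null, marked=D F
Mark B: refs=null A D, marked=B D F
Mark A: refs=null D E, marked=A B D F
Mark E: refs=E, marked=A B D E F
Unmarked (collected): C

Answer: A B D E F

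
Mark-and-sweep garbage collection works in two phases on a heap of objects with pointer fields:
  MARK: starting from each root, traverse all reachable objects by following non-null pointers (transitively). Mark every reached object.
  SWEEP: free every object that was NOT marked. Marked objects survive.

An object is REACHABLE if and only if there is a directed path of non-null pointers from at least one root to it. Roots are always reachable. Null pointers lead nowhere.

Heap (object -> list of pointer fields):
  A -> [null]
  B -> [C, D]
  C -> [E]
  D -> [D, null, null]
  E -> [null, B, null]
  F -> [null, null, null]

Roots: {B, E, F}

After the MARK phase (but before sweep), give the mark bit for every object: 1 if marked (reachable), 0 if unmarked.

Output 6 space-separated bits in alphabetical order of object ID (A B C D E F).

Answer: 0 1 1 1 1 1

Derivation:
Roots: B E F
Mark B: refs=C D, marked=B
Mark E: refs=null B null, marked=B E
Mark F: refs=null null null, marked=B E F
Mark C: refs=E, marked=B C E F
Mark D: refs=D null null, marked=B C D E F
Unmarked (collected): A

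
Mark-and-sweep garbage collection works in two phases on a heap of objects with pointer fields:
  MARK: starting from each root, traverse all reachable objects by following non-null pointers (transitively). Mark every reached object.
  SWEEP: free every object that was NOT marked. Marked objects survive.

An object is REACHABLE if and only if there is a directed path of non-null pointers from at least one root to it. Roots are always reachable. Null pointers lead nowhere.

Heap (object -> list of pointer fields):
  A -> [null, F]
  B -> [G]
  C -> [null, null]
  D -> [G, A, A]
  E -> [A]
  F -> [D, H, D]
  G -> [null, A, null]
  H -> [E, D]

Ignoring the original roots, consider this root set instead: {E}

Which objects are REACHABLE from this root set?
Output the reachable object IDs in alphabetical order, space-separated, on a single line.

Roots: E
Mark E: refs=A, marked=E
Mark A: refs=null F, marked=A E
Mark F: refs=D H D, marked=A E F
Mark D: refs=G A A, marked=A D E F
Mark H: refs=E D, marked=A D E F H
Mark G: refs=null A null, marked=A D E F G H
Unmarked (collected): B C

Answer: A D E F G H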